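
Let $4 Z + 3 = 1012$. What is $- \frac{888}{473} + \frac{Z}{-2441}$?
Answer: $- \frac{9147689}{4618372} \approx -1.9807$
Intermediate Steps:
$Z = \frac{1009}{4}$ ($Z = - \frac{3}{4} + \frac{1}{4} \cdot 1012 = - \frac{3}{4} + 253 = \frac{1009}{4} \approx 252.25$)
$- \frac{888}{473} + \frac{Z}{-2441} = - \frac{888}{473} + \frac{1009}{4 \left(-2441\right)} = \left(-888\right) \frac{1}{473} + \frac{1009}{4} \left(- \frac{1}{2441}\right) = - \frac{888}{473} - \frac{1009}{9764} = - \frac{9147689}{4618372}$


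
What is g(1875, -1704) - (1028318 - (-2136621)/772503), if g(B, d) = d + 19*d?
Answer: -273569259605/257501 ≈ -1.0624e+6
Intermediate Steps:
g(B, d) = 20*d
g(1875, -1704) - (1028318 - (-2136621)/772503) = 20*(-1704) - (1028318 - (-2136621)/772503) = -34080 - (1028318 - (-2136621)/772503) = -34080 - (1028318 - 1*(-712207/257501)) = -34080 - (1028318 + 712207/257501) = -34080 - 1*264793625525/257501 = -34080 - 264793625525/257501 = -273569259605/257501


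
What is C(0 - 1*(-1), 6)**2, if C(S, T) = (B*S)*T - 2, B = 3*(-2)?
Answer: 1444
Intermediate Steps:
B = -6
C(S, T) = -2 - 6*S*T (C(S, T) = (-6*S)*T - 2 = -6*S*T - 2 = -2 - 6*S*T)
C(0 - 1*(-1), 6)**2 = (-2 - 6*(0 - 1*(-1))*6)**2 = (-2 - 6*(0 + 1)*6)**2 = (-2 - 6*1*6)**2 = (-2 - 36)**2 = (-38)**2 = 1444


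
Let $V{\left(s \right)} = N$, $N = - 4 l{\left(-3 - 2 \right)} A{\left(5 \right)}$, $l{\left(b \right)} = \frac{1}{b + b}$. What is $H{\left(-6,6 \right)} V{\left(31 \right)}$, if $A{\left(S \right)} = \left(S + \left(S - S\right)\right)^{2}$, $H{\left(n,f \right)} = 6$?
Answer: $60$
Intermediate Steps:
$A{\left(S \right)} = S^{2}$ ($A{\left(S \right)} = \left(S + 0\right)^{2} = S^{2}$)
$l{\left(b \right)} = \frac{1}{2 b}$
$N = 10$ ($N = - 4 \frac{1}{2 \left(-3 - 2\right)} 5^{2} = - 4 \frac{1}{2 \left(-5\right)} 25 = - 4 \cdot \frac{1}{2} \left(- \frac{1}{5}\right) 25 = \left(-4\right) \left(- \frac{1}{10}\right) 25 = \frac{2}{5} \cdot 25 = 10$)
$V{\left(s \right)} = 10$
$H{\left(-6,6 \right)} V{\left(31 \right)} = 6 \cdot 10 = 60$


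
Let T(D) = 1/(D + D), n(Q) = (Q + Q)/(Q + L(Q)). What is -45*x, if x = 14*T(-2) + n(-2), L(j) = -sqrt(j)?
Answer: 195/2 + 30*I*sqrt(2) ≈ 97.5 + 42.426*I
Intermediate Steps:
n(Q) = 2*Q/(Q - sqrt(Q)) (n(Q) = (Q + Q)/(Q - sqrt(Q)) = (2*Q)/(Q - sqrt(Q)) = 2*Q/(Q - sqrt(Q)))
T(D) = 1/(2*D)
x = -7/2 - 4/(-2 - I*sqrt(2)) (x = 14*((1/2)/(-2)) + 2*(-2)/(-2 - sqrt(-2)) = 14*((1/2)*(-1/2)) + 2*(-2)/(-2 - I*sqrt(2)) = 14*(-1/4) + 2*(-2)/(-2 - I*sqrt(2)) = -7/2 - 4/(-2 - I*sqrt(2)) ≈ -2.1667 - 0.94281*I)
-45*x = -45*(-7*sqrt(2) + 6*I)/(2*(sqrt(2) - 2*I))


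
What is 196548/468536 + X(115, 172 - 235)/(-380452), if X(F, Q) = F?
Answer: 9340399757/22281932284 ≈ 0.41919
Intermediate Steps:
196548/468536 + X(115, 172 - 235)/(-380452) = 196548/468536 + 115/(-380452) = 196548*(1/468536) + 115*(-1/380452) = 49137/117134 - 115/380452 = 9340399757/22281932284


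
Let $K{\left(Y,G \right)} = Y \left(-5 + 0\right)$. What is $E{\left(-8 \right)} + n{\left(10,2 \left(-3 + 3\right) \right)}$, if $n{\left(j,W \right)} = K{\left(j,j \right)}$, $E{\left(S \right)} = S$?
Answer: $-58$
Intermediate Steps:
$K{\left(Y,G \right)} = - 5 Y$ ($K{\left(Y,G \right)} = Y \left(-5\right) = - 5 Y$)
$n{\left(j,W \right)} = - 5 j$
$E{\left(-8 \right)} + n{\left(10,2 \left(-3 + 3\right) \right)} = -8 - 50 = -58$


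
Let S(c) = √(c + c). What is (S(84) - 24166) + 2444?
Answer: -21722 + 2*√42 ≈ -21709.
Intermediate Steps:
S(c) = √2*√c (S(c) = √(2*c) = √2*√c)
(S(84) - 24166) + 2444 = (√2*√84 - 24166) + 2444 = (√2*(2*√21) - 24166) + 2444 = (2*√42 - 24166) + 2444 = (-24166 + 2*√42) + 2444 = -21722 + 2*√42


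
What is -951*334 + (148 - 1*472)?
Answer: -317958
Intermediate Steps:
-951*334 + (148 - 1*472) = -317634 + (148 - 472) = -317634 - 324 = -317958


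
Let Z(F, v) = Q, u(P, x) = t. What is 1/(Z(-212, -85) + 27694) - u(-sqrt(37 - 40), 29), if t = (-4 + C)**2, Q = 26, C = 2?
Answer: -110879/27720 ≈ -4.0000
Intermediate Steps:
t = 4 (t = (-4 + 2)**2 = (-2)**2 = 4)
u(P, x) = 4
Z(F, v) = 26
1/(Z(-212, -85) + 27694) - u(-sqrt(37 - 40), 29) = 1/(26 + 27694) - 1*4 = 1/27720 - 4 = -110879/27720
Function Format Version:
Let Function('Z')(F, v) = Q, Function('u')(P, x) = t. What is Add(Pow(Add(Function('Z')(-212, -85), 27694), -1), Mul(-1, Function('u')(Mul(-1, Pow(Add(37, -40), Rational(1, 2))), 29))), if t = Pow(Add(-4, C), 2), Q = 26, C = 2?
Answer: Rational(-110879, 27720) ≈ -4.0000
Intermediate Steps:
t = 4 (t = Pow(Add(-4, 2), 2) = Pow(-2, 2) = 4)
Function('u')(P, x) = 4
Function('Z')(F, v) = 26
Add(Pow(Add(Function('Z')(-212, -85), 27694), -1), Mul(-1, Function('u')(Mul(-1, Pow(Add(37, -40), Rational(1, 2))), 29))) = Add(Pow(Add(26, 27694), -1), Mul(-1, 4)) = Add(Pow(27720, -1), -4) = Add(Rational(1, 27720), -4) = Rational(-110879, 27720)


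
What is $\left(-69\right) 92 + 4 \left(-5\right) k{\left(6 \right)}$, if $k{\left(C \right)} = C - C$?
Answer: $-6348$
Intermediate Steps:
$k{\left(C \right)} = 0$
$\left(-69\right) 92 + 4 \left(-5\right) k{\left(6 \right)} = \left(-69\right) 92 + 4 \left(-5\right) 0 = -6348 - 0 = -6348 + 0 = -6348$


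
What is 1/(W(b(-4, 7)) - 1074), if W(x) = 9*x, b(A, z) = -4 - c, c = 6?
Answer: -1/1164 ≈ -0.00085911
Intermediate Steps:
b(A, z) = -10 (b(A, z) = -4 - 1*6 = -4 - 6 = -10)
1/(W(b(-4, 7)) - 1074) = 1/(9*(-10) - 1074) = 1/(-90 - 1074) = 1/(-1164) = -1/1164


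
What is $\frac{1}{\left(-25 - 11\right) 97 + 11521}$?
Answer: $\frac{1}{8029} \approx 0.00012455$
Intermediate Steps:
$\frac{1}{\left(-25 - 11\right) 97 + 11521} = \frac{1}{\left(-36\right) 97 + 11521} = \frac{1}{-3492 + 11521} = \frac{1}{8029}$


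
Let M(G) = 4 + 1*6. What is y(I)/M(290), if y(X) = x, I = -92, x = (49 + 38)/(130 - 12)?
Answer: 87/1180 ≈ 0.073729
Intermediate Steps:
x = 87/118 ≈ 0.73729
M(G) = 10 (M(G) = 4 + 6 = 10)
y(X) = 87/118
y(I)/M(290) = (87/118)/10 = (87/118)*(1/10) = 87/1180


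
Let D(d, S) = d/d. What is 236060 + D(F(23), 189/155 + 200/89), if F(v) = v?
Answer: 236061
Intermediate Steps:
D(d, S) = 1
236060 + D(F(23), 189/155 + 200/89) = 236060 + 1 = 236061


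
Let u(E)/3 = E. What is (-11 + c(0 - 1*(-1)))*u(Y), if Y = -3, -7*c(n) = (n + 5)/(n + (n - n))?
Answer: 747/7 ≈ 106.71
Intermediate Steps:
c(n) = -(5 + n)/(7*n) (c(n) = -(n + 5)/(7*(n + (n - n))) = -(5 + n)/(7*(n + 0)) = -(5 + n)/(7*n))
u(E) = 3*E
(-11 + c(0 - 1*(-1)))*u(Y) = (-11 + (-5 - (0 - 1*(-1)))/(7*(0 - 1*(-1))))*(3*(-3)) = (-11 + (-5 - (0 + 1))/(7*(0 + 1)))*(-9) = (-11 + (⅐)*(-5 - 1*1)/1)*(-9) = (-11 + (⅐)*1*(-5 - 1))*(-9) = (-11 + (⅐)*1*(-6))*(-9) = (-11 - 6/7)*(-9) = -83/7*(-9) = 747/7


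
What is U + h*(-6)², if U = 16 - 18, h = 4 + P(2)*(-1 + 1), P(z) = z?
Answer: 142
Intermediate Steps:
h = 4 (h = 4 + 2*(-1 + 1) = 4 + 2*0 = 4 + 0 = 4)
U = -2
U + h*(-6)² = -2 + 4*(-6)² = -2 + 4*36 = -2 + 144 = 142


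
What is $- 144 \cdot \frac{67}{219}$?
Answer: $- \frac{3216}{73} \approx -44.055$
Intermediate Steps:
$- 144 \cdot \frac{67}{219} = - 144 \cdot 67 \cdot \frac{1}{219} = \left(-144\right) \frac{67}{219} = - \frac{3216}{73}$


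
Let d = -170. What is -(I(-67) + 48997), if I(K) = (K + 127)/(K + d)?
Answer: -3870743/79 ≈ -48997.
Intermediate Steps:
I(K) = (127 + K)/(-170 + K) (I(K) = (K + 127)/(K - 170) = (127 + K)/(-170 + K))
-(I(-67) + 48997) = -((127 - 67)/(-170 - 67) + 48997) = -(60/(-237) + 48997) = -(-1/237*60 + 48997) = -(-20/79 + 48997) = -1*3870743/79 = -3870743/79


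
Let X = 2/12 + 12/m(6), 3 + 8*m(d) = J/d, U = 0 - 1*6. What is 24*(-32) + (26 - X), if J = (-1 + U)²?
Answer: -141499/186 ≈ -760.75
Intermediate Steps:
U = -6 (U = 0 - 6 = -6)
J = 49 (J = (-1 - 6)² = (-7)² = 49)
m(d) = -3/8 + 49/(8*d) (m(d) = -3/8 + (49/d)/8 = -3/8 + 49/(8*d))
X = 3487/186 (X = 2/12 + 12/(((⅛)*(49 - 3*6)/6)) = 2*(1/12) + 12/(((⅛)*(⅙)*(49 - 18))) = ⅙ + 12/(((⅛)*(⅙)*31)) = ⅙ + 12/(31/48) = ⅙ + 12*(48/31) = ⅙ + 576/31 = 3487/186 ≈ 18.747)
24*(-32) + (26 - X) = 24*(-32) + (26 - 1*3487/186) = -768 + (26 - 3487/186) = -768 + 1349/186 = -141499/186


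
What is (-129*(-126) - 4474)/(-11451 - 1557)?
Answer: -2945/3252 ≈ -0.90560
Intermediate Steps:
(-129*(-126) - 4474)/(-11451 - 1557) = (16254 - 4474)/(-13008) = 11780*(-1/13008) = -2945/3252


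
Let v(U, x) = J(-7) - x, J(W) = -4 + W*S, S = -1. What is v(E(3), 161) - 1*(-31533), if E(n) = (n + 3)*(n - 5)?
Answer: 31375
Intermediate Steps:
J(W) = -4 - W (J(W) = -4 + W*(-1) = -4 - W)
E(n) = (-5 + n)*(3 + n) (E(n) = (3 + n)*(-5 + n) = (-5 + n)*(3 + n))
v(U, x) = 3 - x (v(U, x) = (-4 - 1*(-7)) - x = (-4 + 7) - x = 3 - x)
v(E(3), 161) - 1*(-31533) = (3 - 1*161) - 1*(-31533) = (3 - 161) + 31533 = -158 + 31533 = 31375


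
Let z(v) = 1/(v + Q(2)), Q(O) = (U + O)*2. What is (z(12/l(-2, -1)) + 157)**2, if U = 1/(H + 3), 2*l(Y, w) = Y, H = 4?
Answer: 71757841/2916 ≈ 24608.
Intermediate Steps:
l(Y, w) = Y/2
U = 1/7 (U = 1/(4 + 3) = 1/7 ≈ 0.14286)
Q(O) = 2/7 + 2*O (Q(O) = (1/7 + O)*2 = 2/7 + 2*O)
z(v) = 1/(30/7 + v) (z(v) = 1/(v + (2/7 + 2*2)) = 1/(v + (2/7 + 4)) = 1/(v + 30/7) = 1/(30/7 + v))
(z(12/l(-2, -1)) + 157)**2 = (7/(30 + 7*(12/(((1/2)*(-2))))) + 157)**2 = (7/(30 + 7*(12/(-1))) + 157)**2 = (7/(30 + 7*(12*(-1))) + 157)**2 = (7/(30 + 7*(-12)) + 157)**2 = (7/(30 - 84) + 157)**2 = (7/(-54) + 157)**2 = (7*(-1/54) + 157)**2 = (-7/54 + 157)**2 = (8471/54)**2 = 71757841/2916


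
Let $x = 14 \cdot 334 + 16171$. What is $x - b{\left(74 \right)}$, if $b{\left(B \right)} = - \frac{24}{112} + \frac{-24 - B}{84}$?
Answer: $\frac{437816}{21} \approx 20848.0$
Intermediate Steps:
$x = 20847$ ($x = 4676 + 16171 = 20847$)
$b{\left(B \right)} = - \frac{1}{2} - \frac{B}{84}$ ($b{\left(B \right)} = \left(-24\right) \frac{1}{112} + \left(-24 - B\right) \frac{1}{84} = - \frac{3}{14} - \left(\frac{2}{7} + \frac{B}{84}\right) = - \frac{1}{2} - \frac{B}{84}$)
$x - b{\left(74 \right)} = 20847 - \left(- \frac{1}{2} - \frac{37}{42}\right) = 20847 - - \frac{29}{21} = 20847 + \frac{29}{21} = \frac{437816}{21}$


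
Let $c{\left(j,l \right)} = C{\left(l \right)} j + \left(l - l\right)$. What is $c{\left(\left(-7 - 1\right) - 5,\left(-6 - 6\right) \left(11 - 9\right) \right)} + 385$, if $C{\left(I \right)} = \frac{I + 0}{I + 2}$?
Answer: $\frac{4079}{11} \approx 370.82$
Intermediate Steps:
$C{\left(I \right)} = \frac{I}{2 + I}$
$c{\left(j,l \right)} = \frac{j l}{2 + l}$ ($c{\left(j,l \right)} = \frac{l}{2 + l} j + \left(l - l\right) = \frac{j l}{2 + l} + 0 = \frac{j l}{2 + l}$)
$c{\left(\left(-7 - 1\right) - 5,\left(-6 - 6\right) \left(11 - 9\right) \right)} + 385 = \frac{\left(\left(-7 - 1\right) - 5\right) \left(-6 - 6\right) \left(11 - 9\right)}{2 + \left(-6 - 6\right) \left(11 - 9\right)} + 385 = \frac{\left(-8 - 5\right) \left(\left(-12\right) 2\right)}{2 - 24} + 385 = \left(-13\right) \left(-24\right) \frac{1}{2 - 24} + 385 = \left(-13\right) \left(-24\right) \frac{1}{-22} + 385 = \left(-13\right) \left(-24\right) \left(- \frac{1}{22}\right) + 385 = - \frac{156}{11} + 385 = \frac{4079}{11}$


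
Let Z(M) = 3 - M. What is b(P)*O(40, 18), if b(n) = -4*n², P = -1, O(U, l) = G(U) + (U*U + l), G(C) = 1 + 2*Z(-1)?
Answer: -6508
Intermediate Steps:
G(C) = 9 (G(C) = 1 + 2*(3 - 1*(-1)) = 1 + 2*(3 + 1) = 1 + 2*4 = 1 + 8 = 9)
O(U, l) = 9 + l + U² (O(U, l) = 9 + (U*U + l) = 9 + (U² + l) = 9 + (l + U²) = 9 + l + U²)
b(P)*O(40, 18) = (-4*(-1)²)*(9 + 18 + 40²) = (-4*1)*(9 + 18 + 1600) = -4*1627 = -6508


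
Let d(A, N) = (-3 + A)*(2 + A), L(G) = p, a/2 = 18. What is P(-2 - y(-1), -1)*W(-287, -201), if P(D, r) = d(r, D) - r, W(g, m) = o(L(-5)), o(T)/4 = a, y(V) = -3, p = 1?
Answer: -432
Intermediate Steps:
a = 36 (a = 2*18 = 36)
L(G) = 1
o(T) = 144 (o(T) = 4*36 = 144)
W(g, m) = 144
P(D, r) = -6 + r**2 - 2*r (P(D, r) = (-6 + r**2 - r) - r = -6 + r**2 - 2*r)
P(-2 - y(-1), -1)*W(-287, -201) = (-6 + (-1)**2 - 2*(-1))*144 = (-6 + 1 + 2)*144 = -3*144 = -432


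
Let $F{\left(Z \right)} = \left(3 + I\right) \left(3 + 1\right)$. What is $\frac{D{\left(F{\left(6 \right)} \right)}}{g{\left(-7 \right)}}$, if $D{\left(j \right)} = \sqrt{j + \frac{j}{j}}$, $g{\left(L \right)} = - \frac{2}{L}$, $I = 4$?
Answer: $\frac{7 \sqrt{29}}{2} \approx 18.848$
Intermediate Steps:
$F{\left(Z \right)} = 28$ ($F{\left(Z \right)} = \left(3 + 4\right) \left(3 + 1\right) = 7 \cdot 4 = 28$)
$D{\left(j \right)} = \sqrt{1 + j}$ ($D{\left(j \right)} = \sqrt{j + 1} = \sqrt{1 + j}$)
$\frac{D{\left(F{\left(6 \right)} \right)}}{g{\left(-7 \right)}} = \frac{\sqrt{1 + 28}}{\left(-2\right) \frac{1}{-7}} = \frac{\sqrt{29}}{\left(-2\right) \left(- \frac{1}{7}\right)} = \frac{\sqrt{29}}{\frac{2}{7}} = \sqrt{29} \cdot \frac{7}{2} = \frac{7 \sqrt{29}}{2}$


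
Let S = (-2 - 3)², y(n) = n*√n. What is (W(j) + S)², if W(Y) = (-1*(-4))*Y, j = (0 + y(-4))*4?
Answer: (25 - 128*I)² ≈ -15759.0 - 6400.0*I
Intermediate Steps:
y(n) = n^(3/2)
S = 25 (S = (-5)² = 25)
j = -32*I (j = (0 + (-4)^(3/2))*4 = (0 - 8*I)*4 = -8*I*4 = -32*I ≈ -32.0*I)
W(Y) = 4*Y
(W(j) + S)² = (4*(-32*I) + 25)² = (-128*I + 25)² = (25 - 128*I)²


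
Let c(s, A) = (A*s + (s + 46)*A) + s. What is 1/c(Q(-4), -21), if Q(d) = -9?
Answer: -1/597 ≈ -0.0016750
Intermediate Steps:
c(s, A) = s + A*s + A*(46 + s) (c(s, A) = (A*s + (46 + s)*A) + s = (A*s + A*(46 + s)) + s = s + A*s + A*(46 + s))
1/c(Q(-4), -21) = 1/(-9 + 46*(-21) + 2*(-21)*(-9)) = 1/(-9 - 966 + 378) = 1/(-597) = -1/597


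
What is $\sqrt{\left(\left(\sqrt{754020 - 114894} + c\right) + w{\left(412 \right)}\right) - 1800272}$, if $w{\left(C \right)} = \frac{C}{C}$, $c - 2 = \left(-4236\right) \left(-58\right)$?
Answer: $\sqrt{-1554581 + 3 \sqrt{71014}} \approx 1246.5 i$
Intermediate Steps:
$c = 245690$ ($c = 2 - -245688 = 2 + 245688 = 245690$)
$w{\left(C \right)} = 1$
$\sqrt{\left(\left(\sqrt{754020 - 114894} + c\right) + w{\left(412 \right)}\right) - 1800272} = \sqrt{\left(\left(\sqrt{754020 - 114894} + 245690\right) + 1\right) - 1800272} = \sqrt{\left(\left(\sqrt{639126} + 245690\right) + 1\right) - 1800272} = \sqrt{\left(\left(3 \sqrt{71014} + 245690\right) + 1\right) - 1800272} = \sqrt{\left(\left(245690 + 3 \sqrt{71014}\right) + 1\right) - 1800272} = \sqrt{\left(245691 + 3 \sqrt{71014}\right) - 1800272} = \sqrt{-1554581 + 3 \sqrt{71014}}$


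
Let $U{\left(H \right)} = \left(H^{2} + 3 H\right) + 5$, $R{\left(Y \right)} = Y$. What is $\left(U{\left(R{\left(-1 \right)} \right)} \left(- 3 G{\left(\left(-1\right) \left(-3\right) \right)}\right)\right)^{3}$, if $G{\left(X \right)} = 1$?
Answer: $-729$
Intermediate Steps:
$U{\left(H \right)} = 5 + H^{2} + 3 H$
$\left(U{\left(R{\left(-1 \right)} \right)} \left(- 3 G{\left(\left(-1\right) \left(-3\right) \right)}\right)\right)^{3} = \left(\left(5 + \left(-1\right)^{2} + 3 \left(-1\right)\right) \left(\left(-3\right) 1\right)\right)^{3} = \left(\left(5 + 1 - 3\right) \left(-3\right)\right)^{3} = \left(3 \left(-3\right)\right)^{3} = \left(-9\right)^{3} = -729$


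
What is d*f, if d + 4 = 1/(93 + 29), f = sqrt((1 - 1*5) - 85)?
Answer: -487*I*sqrt(89)/122 ≈ -37.659*I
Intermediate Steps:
f = I*sqrt(89) (f = sqrt((1 - 5) - 85) = sqrt(-4 - 85) = sqrt(-89) = I*sqrt(89) ≈ 9.434*I)
d = -487/122 (d = -4 + 1/(93 + 29) = -4 + 1/122 = -487/122 ≈ -3.9918)
d*f = -487*I*sqrt(89)/122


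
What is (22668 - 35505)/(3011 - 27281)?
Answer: 4279/8090 ≈ 0.52892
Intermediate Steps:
(22668 - 35505)/(3011 - 27281) = -12837/(-24270) = -12837*(-1/24270) = 4279/8090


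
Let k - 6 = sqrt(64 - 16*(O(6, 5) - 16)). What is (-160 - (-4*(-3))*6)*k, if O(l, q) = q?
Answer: -1392 - 928*sqrt(15) ≈ -4986.1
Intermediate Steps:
k = 6 + 4*sqrt(15) (k = 6 + sqrt(64 - 16*(5 - 16)) = 6 + sqrt(64 - 16*(-11)) = 6 + sqrt(64 + 176) = 6 + sqrt(240) = 6 + 4*sqrt(15) ≈ 21.492)
(-160 - (-4*(-3))*6)*k = (-160 - (-4*(-3))*6)*(6 + 4*sqrt(15)) = (-160 - 12*6)*(6 + 4*sqrt(15)) = (-160 - 1*72)*(6 + 4*sqrt(15)) = (-160 - 72)*(6 + 4*sqrt(15)) = -232*(6 + 4*sqrt(15)) = -1392 - 928*sqrt(15)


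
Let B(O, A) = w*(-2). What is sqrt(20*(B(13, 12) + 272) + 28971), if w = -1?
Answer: sqrt(34451) ≈ 185.61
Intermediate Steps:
B(O, A) = 2 (B(O, A) = -1*(-2) = 2)
sqrt(20*(B(13, 12) + 272) + 28971) = sqrt(20*(2 + 272) + 28971) = sqrt(20*274 + 28971) = sqrt(5480 + 28971) = sqrt(34451)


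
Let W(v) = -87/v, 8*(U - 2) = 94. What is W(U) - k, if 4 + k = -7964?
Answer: 437892/55 ≈ 7961.7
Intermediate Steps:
k = -7968 (k = -4 - 7964 = -7968)
U = 55/4 (U = 2 + (⅛)*94 = 2 + 47/4 = 55/4 ≈ 13.750)
W(U) - k = -87/55/4 - 1*(-7968) = -87*4/55 + 7968 = -348/55 + 7968 = 437892/55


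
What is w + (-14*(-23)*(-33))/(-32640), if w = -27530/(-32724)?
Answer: 51929351/44504640 ≈ 1.1668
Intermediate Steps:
w = 13765/16362 (w = -27530*(-1/32724) = 13765/16362 ≈ 0.84128)
w + (-14*(-23)*(-33))/(-32640) = 13765/16362 + (-14*(-23)*(-33))/(-32640) = 13765/16362 + (322*(-33))*(-1/32640) = 13765/16362 - 10626*(-1/32640) = 13765/16362 + 1771/5440 = 51929351/44504640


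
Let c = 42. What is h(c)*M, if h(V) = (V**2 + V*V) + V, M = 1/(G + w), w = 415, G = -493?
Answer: -595/13 ≈ -45.769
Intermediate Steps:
M = -1/78 (M = 1/(-493 + 415) = 1/(-78) = -1/78 ≈ -0.012821)
h(V) = V + 2*V**2 (h(V) = (V**2 + V**2) + V = 2*V**2 + V = V + 2*V**2)
h(c)*M = (42*(1 + 2*42))*(-1/78) = (42*(1 + 84))*(-1/78) = (42*85)*(-1/78) = 3570*(-1/78) = -595/13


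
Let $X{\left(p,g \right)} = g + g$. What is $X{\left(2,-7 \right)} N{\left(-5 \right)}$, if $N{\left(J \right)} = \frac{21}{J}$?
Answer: $\frac{294}{5} \approx 58.8$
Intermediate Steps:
$X{\left(p,g \right)} = 2 g$
$X{\left(2,-7 \right)} N{\left(-5 \right)} = 2 \left(-7\right) \frac{21}{-5} = - 14 \cdot 21 \left(- \frac{1}{5}\right) = \left(-14\right) \left(- \frac{21}{5}\right) = \frac{294}{5}$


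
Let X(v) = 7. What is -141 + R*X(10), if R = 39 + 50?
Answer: 482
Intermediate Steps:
R = 89
-141 + R*X(10) = -141 + 89*7 = -141 + 623 = 482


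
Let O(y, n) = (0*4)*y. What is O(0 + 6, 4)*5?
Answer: 0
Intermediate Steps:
O(y, n) = 0 (O(y, n) = 0*y = 0)
O(0 + 6, 4)*5 = 0*5 = 0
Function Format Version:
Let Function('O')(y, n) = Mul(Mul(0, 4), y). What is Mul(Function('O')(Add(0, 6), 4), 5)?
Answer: 0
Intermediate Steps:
Function('O')(y, n) = 0 (Function('O')(y, n) = Mul(0, y) = 0)
Mul(Function('O')(Add(0, 6), 4), 5) = Mul(0, 5) = 0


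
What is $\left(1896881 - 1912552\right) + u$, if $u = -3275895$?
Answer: $-3291566$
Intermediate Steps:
$\left(1896881 - 1912552\right) + u = \left(1896881 - 1912552\right) - 3275895 = -15671 - 3275895 = -3291566$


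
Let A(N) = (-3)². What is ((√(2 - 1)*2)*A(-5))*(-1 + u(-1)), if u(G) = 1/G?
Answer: -36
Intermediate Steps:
A(N) = 9
((√(2 - 1)*2)*A(-5))*(-1 + u(-1)) = ((√(2 - 1)*2)*9)*(-1 + 1/(-1)) = ((√1*2)*9)*(-1 - 1) = ((1*2)*9)*(-2) = (2*9)*(-2) = 18*(-2) = -36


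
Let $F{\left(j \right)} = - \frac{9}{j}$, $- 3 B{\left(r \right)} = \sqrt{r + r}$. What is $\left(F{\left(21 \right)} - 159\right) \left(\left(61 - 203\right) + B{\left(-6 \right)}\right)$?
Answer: $\frac{158472}{7} + \frac{744 i \sqrt{3}}{7} \approx 22639.0 + 184.09 i$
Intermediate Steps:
$B{\left(r \right)} = - \frac{\sqrt{2} \sqrt{r}}{3}$ ($B{\left(r \right)} = - \frac{\sqrt{r + r}}{3} = - \frac{\sqrt{2 r}}{3} = - \frac{\sqrt{2} \sqrt{r}}{3}$)
$\left(F{\left(21 \right)} - 159\right) \left(\left(61 - 203\right) + B{\left(-6 \right)}\right) = \left(- \frac{9}{21} - 159\right) \left(\left(61 - 203\right) - \frac{\sqrt{2} \sqrt{-6}}{3}\right) = \left(\left(-9\right) \frac{1}{21} - 159\right) \left(-142 - \frac{\sqrt{2} i \sqrt{6}}{3}\right) = \left(- \frac{3}{7} - 159\right) \left(-142 - \frac{2 i \sqrt{3}}{3}\right) = - \frac{1116 \left(-142 - \frac{2 i \sqrt{3}}{3}\right)}{7} = \frac{158472}{7} + \frac{744 i \sqrt{3}}{7}$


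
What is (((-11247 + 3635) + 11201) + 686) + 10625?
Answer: 14900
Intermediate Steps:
(((-11247 + 3635) + 11201) + 686) + 10625 = ((-7612 + 11201) + 686) + 10625 = (3589 + 686) + 10625 = 4275 + 10625 = 14900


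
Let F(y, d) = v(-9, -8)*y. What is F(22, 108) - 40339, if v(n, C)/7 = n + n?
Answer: -43111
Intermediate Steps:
v(n, C) = 14*n (v(n, C) = 7*(n + n) = 7*(2*n) = 14*n)
F(y, d) = -126*y (F(y, d) = (14*(-9))*y = -126*y)
F(22, 108) - 40339 = -126*22 - 40339 = -2772 - 40339 = -43111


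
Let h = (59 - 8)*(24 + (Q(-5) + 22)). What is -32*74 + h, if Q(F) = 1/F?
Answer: -161/5 ≈ -32.200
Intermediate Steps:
Q(F) = 1/F
h = 11679/5 (h = (59 - 8)*(24 + (1/(-5) + 22)) = 51*(24 + (-⅕ + 22)) = 51*(24 + 109/5) = 51*(229/5) = 11679/5 ≈ 2335.8)
-32*74 + h = -32*74 + 11679/5 = -2368 + 11679/5 = -161/5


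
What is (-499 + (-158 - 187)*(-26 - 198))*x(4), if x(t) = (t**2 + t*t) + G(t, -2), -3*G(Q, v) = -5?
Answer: 7754881/3 ≈ 2.5850e+6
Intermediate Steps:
G(Q, v) = 5/3 (G(Q, v) = -1/3*(-5) = 5/3)
x(t) = 5/3 + 2*t**2 (x(t) = (t**2 + t*t) + 5/3 = (t**2 + t**2) + 5/3 = 2*t**2 + 5/3 = 5/3 + 2*t**2)
(-499 + (-158 - 187)*(-26 - 198))*x(4) = (-499 + (-158 - 187)*(-26 - 198))*(5/3 + 2*4**2) = (-499 - 345*(-224))*(5/3 + 2*16) = (-499 + 77280)*(5/3 + 32) = 76781*(101/3) = 7754881/3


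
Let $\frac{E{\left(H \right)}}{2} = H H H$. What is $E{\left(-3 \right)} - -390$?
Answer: $336$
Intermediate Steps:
$E{\left(H \right)} = 2 H^{3}$ ($E{\left(H \right)} = 2 H H H = 2 H^{2} H = 2 H^{3}$)
$E{\left(-3 \right)} - -390 = 2 \left(-3\right)^{3} - -390 = 2 \left(-27\right) + 390 = -54 + 390 = 336$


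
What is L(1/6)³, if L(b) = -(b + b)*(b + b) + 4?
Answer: 42875/729 ≈ 58.813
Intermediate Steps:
L(b) = 4 - 4*b² (L(b) = -2*b*2*b + 4 = -4*b² + 4 = 4 - 4*b²)
L(1/6)³ = (4 - 4*(1/6)²)³ = (4 - 4*(⅙)²)³ = (4 - 4*1/36)³ = (4 - ⅑)³ = (35/9)³ = 42875/729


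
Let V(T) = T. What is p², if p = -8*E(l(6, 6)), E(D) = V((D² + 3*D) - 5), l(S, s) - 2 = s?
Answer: 440896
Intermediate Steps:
l(S, s) = 2 + s
E(D) = -5 + D² + 3*D (E(D) = (D² + 3*D) - 5 = -5 + D² + 3*D)
p = -664 (p = -8*(-5 + (2 + 6)² + 3*(2 + 6)) = -8*(-5 + 8² + 3*8) = -8*(-5 + 64 + 24) = -8*83 = -664)
p² = (-664)² = 440896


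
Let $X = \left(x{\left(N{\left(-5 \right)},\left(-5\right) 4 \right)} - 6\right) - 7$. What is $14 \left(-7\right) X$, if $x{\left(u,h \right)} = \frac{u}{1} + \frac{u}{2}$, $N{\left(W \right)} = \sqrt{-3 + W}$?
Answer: $1274 - 294 i \sqrt{2} \approx 1274.0 - 415.78 i$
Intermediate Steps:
$x{\left(u,h \right)} = \frac{3 u}{2}$ ($x{\left(u,h \right)} = u 1 + u \frac{1}{2} = u + \frac{u}{2} = \frac{3 u}{2}$)
$X = -13 + 3 i \sqrt{2}$ ($X = \left(\frac{3 \sqrt{-3 - 5}}{2} - 6\right) - 7 = \left(\frac{3 \sqrt{-8}}{2} - 6\right) - 7 = \left(\frac{3 \cdot 2 i \sqrt{2}}{2} - 6\right) - 7 = \left(3 i \sqrt{2} - 6\right) - 7 = \left(-6 + 3 i \sqrt{2}\right) - 7 = -13 + 3 i \sqrt{2} \approx -13.0 + 4.2426 i$)
$14 \left(-7\right) X = 14 \left(-7\right) \left(-13 + 3 i \sqrt{2}\right) = - 98 \left(-13 + 3 i \sqrt{2}\right) = 1274 - 294 i \sqrt{2}$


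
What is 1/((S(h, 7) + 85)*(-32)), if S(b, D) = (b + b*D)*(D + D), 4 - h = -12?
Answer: -1/60064 ≈ -1.6649e-5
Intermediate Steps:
h = 16 (h = 4 - 1*(-12) = 4 + 12 = 16)
S(b, D) = 2*D*(b + D*b) (S(b, D) = (b + D*b)*(2*D) = 2*D*(b + D*b))
1/((S(h, 7) + 85)*(-32)) = 1/((2*7*16*(1 + 7) + 85)*(-32)) = 1/((2*7*16*8 + 85)*(-32)) = 1/((1792 + 85)*(-32)) = 1/(1877*(-32)) = 1/(-60064) = -1/60064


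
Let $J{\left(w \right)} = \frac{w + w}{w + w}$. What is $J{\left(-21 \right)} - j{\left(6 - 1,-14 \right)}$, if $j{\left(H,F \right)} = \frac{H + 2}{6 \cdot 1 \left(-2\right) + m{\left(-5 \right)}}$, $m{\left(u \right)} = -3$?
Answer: $\frac{22}{15} \approx 1.4667$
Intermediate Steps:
$j{\left(H,F \right)} = - \frac{2}{15} - \frac{H}{15}$ ($j{\left(H,F \right)} = \frac{H + 2}{6 \cdot 1 \left(-2\right) - 3} = \frac{2 + H}{6 \left(-2\right) - 3} = \frac{2 + H}{-12 - 3} = \frac{2 + H}{-15} = \left(2 + H\right) \left(- \frac{1}{15}\right) = - \frac{2}{15} - \frac{H}{15}$)
$J{\left(w \right)} = 1$ ($J{\left(w \right)} = \frac{2 w}{2 w} = 2 w \frac{1}{2 w} = 1$)
$J{\left(-21 \right)} - j{\left(6 - 1,-14 \right)} = 1 - \left(- \frac{2}{15} - \frac{6 - 1}{15}\right) = 1 - \left(- \frac{2}{15} - \frac{1}{3}\right) = 1 - - \frac{7}{15} = 1 + \frac{7}{15} = \frac{22}{15}$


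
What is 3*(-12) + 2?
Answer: -34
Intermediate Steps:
3*(-12) + 2 = -36 + 2 = -34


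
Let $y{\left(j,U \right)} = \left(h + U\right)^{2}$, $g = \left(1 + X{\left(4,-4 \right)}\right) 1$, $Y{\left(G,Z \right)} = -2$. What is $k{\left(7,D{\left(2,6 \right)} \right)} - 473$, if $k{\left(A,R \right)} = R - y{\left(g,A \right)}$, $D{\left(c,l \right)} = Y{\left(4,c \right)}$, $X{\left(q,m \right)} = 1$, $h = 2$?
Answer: $-556$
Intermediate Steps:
$D{\left(c,l \right)} = -2$
$g = 2$ ($g = \left(1 + 1\right) 1 = 2 \cdot 1 = 2$)
$y{\left(j,U \right)} = \left(2 + U\right)^{2}$
$k{\left(A,R \right)} = R - \left(2 + A\right)^{2}$
$k{\left(7,D{\left(2,6 \right)} \right)} - 473 = \left(-2 - \left(2 + 7\right)^{2}\right) - 473 = \left(-2 - 9^{2}\right) - 473 = \left(-2 - 81\right) - 473 = -83 - 473 = -556$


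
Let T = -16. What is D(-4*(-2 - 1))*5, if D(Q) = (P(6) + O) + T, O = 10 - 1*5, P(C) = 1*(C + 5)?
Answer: 0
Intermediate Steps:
P(C) = 5 + C (P(C) = 1*(5 + C) = 5 + C)
O = 5 (O = 10 - 5 = 5)
D(Q) = 0 (D(Q) = ((5 + 6) + 5) - 16 = (11 + 5) - 16 = 16 - 16 = 0)
D(-4*(-2 - 1))*5 = 0*5 = 0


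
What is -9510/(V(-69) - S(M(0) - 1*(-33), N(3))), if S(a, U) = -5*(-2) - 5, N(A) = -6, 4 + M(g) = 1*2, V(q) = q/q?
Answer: 4755/2 ≈ 2377.5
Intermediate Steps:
V(q) = 1
M(g) = -2 (M(g) = -4 + 1*2 = -4 + 2 = -2)
S(a, U) = 5 (S(a, U) = 10 - 5 = 5)
-9510/(V(-69) - S(M(0) - 1*(-33), N(3))) = -9510/(1 - 1*5) = -9510/(1 - 5) = -9510/(-4) = -9510*(-¼) = 4755/2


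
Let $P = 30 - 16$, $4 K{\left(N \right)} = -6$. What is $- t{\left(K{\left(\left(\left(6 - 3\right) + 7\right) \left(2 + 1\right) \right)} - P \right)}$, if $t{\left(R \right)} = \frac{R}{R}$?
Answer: $-1$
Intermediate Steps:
$K{\left(N \right)} = - \frac{3}{2}$ ($K{\left(N \right)} = \frac{1}{4} \left(-6\right) = - \frac{3}{2}$)
$P = 14$
$t{\left(R \right)} = 1$
$- t{\left(K{\left(\left(\left(6 - 3\right) + 7\right) \left(2 + 1\right) \right)} - P \right)} = \left(-1\right) 1 = -1$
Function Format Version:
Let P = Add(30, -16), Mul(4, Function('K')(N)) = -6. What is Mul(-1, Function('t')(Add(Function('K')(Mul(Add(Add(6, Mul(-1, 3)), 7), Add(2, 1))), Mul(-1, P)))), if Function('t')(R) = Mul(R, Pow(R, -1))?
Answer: -1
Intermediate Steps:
Function('K')(N) = Rational(-3, 2) (Function('K')(N) = Mul(Rational(1, 4), -6) = Rational(-3, 2))
P = 14
Function('t')(R) = 1
Mul(-1, Function('t')(Add(Function('K')(Mul(Add(Add(6, Mul(-1, 3)), 7), Add(2, 1))), Mul(-1, P)))) = Mul(-1, 1) = -1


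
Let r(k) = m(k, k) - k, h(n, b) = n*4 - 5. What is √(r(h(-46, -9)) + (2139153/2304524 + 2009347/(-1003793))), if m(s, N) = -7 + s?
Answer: 3*I*√1200081880241241721517101/1156632529766 ≈ 2.8414*I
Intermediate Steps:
h(n, b) = -5 + 4*n (h(n, b) = 4*n - 5 = -5 + 4*n)
r(k) = -7 (r(k) = (-7 + k) - k = -7)
√(r(h(-46, -9)) + (2139153/2304524 + 2009347/(-1003793))) = √(-7 + (2139153/2304524 + 2009347/(-1003793))) = √(-7 + (2139153*(1/2304524) + 2009347*(-1/1003793))) = √(-7 + (2139153/2304524 - 2009347/1003793)) = √(-7 - 2483321578499/2313265059532) = √(-18676176995223/2313265059532) = 3*I*√1200081880241241721517101/1156632529766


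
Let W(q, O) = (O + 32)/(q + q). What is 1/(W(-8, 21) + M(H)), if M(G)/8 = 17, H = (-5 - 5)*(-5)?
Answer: 16/2123 ≈ 0.0075365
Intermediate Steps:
W(q, O) = (32 + O)/(2*q) (W(q, O) = (32 + O)/((2*q)) = (32 + O)*(1/(2*q)) = (32 + O)/(2*q))
H = 50 (H = -10*(-5) = 50)
M(G) = 136 (M(G) = 8*17 = 136)
1/(W(-8, 21) + M(H)) = 1/((½)*(32 + 21)/(-8) + 136) = 1/((½)*(-⅛)*53 + 136) = 1/(-53/16 + 136) = 1/(2123/16) = 16/2123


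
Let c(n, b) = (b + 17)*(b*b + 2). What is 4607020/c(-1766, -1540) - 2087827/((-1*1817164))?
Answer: 221551608830393/193044271469316 ≈ 1.1477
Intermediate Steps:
c(n, b) = (2 + b²)*(17 + b) (c(n, b) = (17 + b)*(b² + 2) = (17 + b)*(2 + b²) = (2 + b²)*(17 + b))
4607020/c(-1766, -1540) - 2087827/((-1*1817164)) = 4607020/(34 + (-1540)³ + 2*(-1540) + 17*(-1540)²) - 2087827/((-1*1817164)) = 4607020/(34 - 3652264000 - 3080 + 17*2371600) - 2087827/(-1817164) = 4607020/(34 - 3652264000 - 3080 + 40317200) - 2087827*(-1/1817164) = 4607020/(-3611949846) + 2087827/1817164 = 4607020*(-1/3611949846) + 2087827/1817164 = -2303510/1805974923 + 2087827/1817164 = 221551608830393/193044271469316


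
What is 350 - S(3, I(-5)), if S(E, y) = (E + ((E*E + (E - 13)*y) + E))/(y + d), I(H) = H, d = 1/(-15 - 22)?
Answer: 67505/186 ≈ 362.93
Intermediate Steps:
d = -1/37 (d = 1/(-37) = -1/37 ≈ -0.027027)
S(E, y) = (E**2 + 2*E + y*(-13 + E))/(-1/37 + y) (S(E, y) = (E + ((E*E + (E - 13)*y) + E))/(y - 1/37) = (E + ((E**2 + (-13 + E)*y) + E))/(-1/37 + y) = (E + ((E**2 + y*(-13 + E)) + E))/(-1/37 + y) = (E + (E + E**2 + y*(-13 + E)))/(-1/37 + y) = (E**2 + 2*E + y*(-13 + E))/(-1/37 + y))
350 - S(3, I(-5)) = 350 - 37*(3**2 - 13*(-5) + 2*3 + 3*(-5))/(-1 + 37*(-5)) = 350 - 37*(9 + 65 + 6 - 15)/(-1 - 185) = 350 - 37*65/(-186) = 350 - 37*(-1)*65/186 = 350 - 1*(-2405/186) = 350 + 2405/186 = 67505/186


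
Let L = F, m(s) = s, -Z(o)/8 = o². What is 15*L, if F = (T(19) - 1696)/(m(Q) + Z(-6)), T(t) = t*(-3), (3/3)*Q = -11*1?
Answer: 26295/299 ≈ 87.943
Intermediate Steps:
Z(o) = -8*o²
Q = -11 (Q = -11*1 = -11)
T(t) = -3*t
F = 1753/299 (F = (-3*19 - 1696)/(-11 - 8*(-6)²) = (-57 - 1696)/(-11 - 8*36) = -1753/(-11 - 288) = -1753/(-299) = -1753*(-1/299) = 1753/299 ≈ 5.8629)
L = 1753/299 ≈ 5.8629
15*L = 15*(1753/299) = 26295/299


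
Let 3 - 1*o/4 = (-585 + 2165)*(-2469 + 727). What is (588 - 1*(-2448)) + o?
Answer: 11012488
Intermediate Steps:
o = 11009452 (o = 12 - 4*(-585 + 2165)*(-2469 + 727) = 12 - 6320*(-1742) = 12 - 4*(-2752360) = 12 + 11009440 = 11009452)
(588 - 1*(-2448)) + o = (588 - 1*(-2448)) + 11009452 = (588 + 2448) + 11009452 = 3036 + 11009452 = 11012488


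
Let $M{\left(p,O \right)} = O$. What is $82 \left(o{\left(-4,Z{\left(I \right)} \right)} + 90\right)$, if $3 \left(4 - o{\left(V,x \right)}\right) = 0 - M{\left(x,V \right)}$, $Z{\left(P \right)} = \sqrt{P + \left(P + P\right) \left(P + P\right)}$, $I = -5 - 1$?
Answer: $\frac{22796}{3} \approx 7598.7$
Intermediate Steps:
$I = -6$
$Z{\left(P \right)} = \sqrt{P + 4 P^{2}}$ ($Z{\left(P \right)} = \sqrt{P + 2 P 2 P} = \sqrt{P + 4 P^{2}}$)
$o{\left(V,x \right)} = 4 + \frac{V}{3}$ ($o{\left(V,x \right)} = 4 - \frac{0 - V}{3} = 4 - \frac{\left(-1\right) V}{3} = 4 + \frac{V}{3}$)
$82 \left(o{\left(-4,Z{\left(I \right)} \right)} + 90\right) = 82 \left(\left(4 + \frac{1}{3} \left(-4\right)\right) + 90\right) = 82 \left(\left(4 - \frac{4}{3}\right) + 90\right) = 82 \left(\frac{8}{3} + 90\right) = 82 \cdot \frac{278}{3} = \frac{22796}{3}$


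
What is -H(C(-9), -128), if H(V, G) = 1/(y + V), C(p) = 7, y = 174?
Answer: -1/181 ≈ -0.0055249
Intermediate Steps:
H(V, G) = 1/(174 + V)
-H(C(-9), -128) = -1/(174 + 7) = -1/181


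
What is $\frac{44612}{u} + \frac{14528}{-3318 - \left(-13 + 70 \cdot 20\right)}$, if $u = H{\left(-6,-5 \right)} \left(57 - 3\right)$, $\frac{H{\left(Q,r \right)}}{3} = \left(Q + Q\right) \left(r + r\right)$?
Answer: $- \frac{3626243}{4573260} \approx -0.79292$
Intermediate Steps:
$H{\left(Q,r \right)} = 12 Q r$ ($H{\left(Q,r \right)} = 3 \left(Q + Q\right) \left(r + r\right) = 3 \cdot 2 Q 2 r = 3 \cdot 4 Q r = 12 Q r$)
$u = 19440$ ($u = 12 \left(-6\right) \left(-5\right) \left(57 - 3\right) = 360 \cdot 54 = 19440$)
$\frac{44612}{u} + \frac{14528}{-3318 - \left(-13 + 70 \cdot 20\right)} = \frac{44612}{19440} + \frac{14528}{-3318 - \left(-13 + 70 \cdot 20\right)} = 44612 \cdot \frac{1}{19440} + \frac{14528}{-3318 - \left(-13 + 1400\right)} = \frac{11153}{4860} + \frac{14528}{-3318 - 1387} = \frac{11153}{4860} + \frac{14528}{-4705} = \frac{11153}{4860} + 14528 \left(- \frac{1}{4705}\right) = \frac{11153}{4860} - \frac{14528}{4705} = - \frac{3626243}{4573260}$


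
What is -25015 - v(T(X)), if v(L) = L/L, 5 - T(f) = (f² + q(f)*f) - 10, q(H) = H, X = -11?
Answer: -25016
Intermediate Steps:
T(f) = 15 - 2*f² (T(f) = 5 - ((f² + f*f) - 10) = 5 - ((f² + f²) - 10) = 5 - (2*f² - 10) = 5 - (-10 + 2*f²) = 5 + (10 - 2*f²) = 15 - 2*f²)
v(L) = 1
-25015 - v(T(X)) = -25015 - 1*1 = -25015 - 1 = -25016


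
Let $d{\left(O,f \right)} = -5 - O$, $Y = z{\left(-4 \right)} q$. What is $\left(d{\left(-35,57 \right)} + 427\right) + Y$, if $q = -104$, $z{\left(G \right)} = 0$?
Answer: $457$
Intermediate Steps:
$Y = 0$ ($Y = 0 \left(-104\right) = 0$)
$\left(d{\left(-35,57 \right)} + 427\right) + Y = \left(\left(-5 - -35\right) + 427\right) + 0 = \left(\left(-5 + 35\right) + 427\right) + 0 = \left(30 + 427\right) + 0 = 457 + 0 = 457$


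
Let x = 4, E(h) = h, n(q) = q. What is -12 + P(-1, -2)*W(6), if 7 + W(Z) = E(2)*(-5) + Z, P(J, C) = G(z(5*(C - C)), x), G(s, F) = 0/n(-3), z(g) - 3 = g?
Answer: -12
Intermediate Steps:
z(g) = 3 + g
G(s, F) = 0 (G(s, F) = 0/(-3) = 0*(-1/3) = 0)
P(J, C) = 0
W(Z) = -17 + Z (W(Z) = -7 + (2*(-5) + Z) = -7 + (-10 + Z) = -17 + Z)
-12 + P(-1, -2)*W(6) = -12 + 0*(-17 + 6) = -12 + 0*(-11) = -12 + 0 = -12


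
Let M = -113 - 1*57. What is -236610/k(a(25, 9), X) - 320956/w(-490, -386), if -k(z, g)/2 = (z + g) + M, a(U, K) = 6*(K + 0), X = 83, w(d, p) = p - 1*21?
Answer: -1138139/407 ≈ -2796.4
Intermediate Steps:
w(d, p) = -21 + p (w(d, p) = p - 21 = -21 + p)
a(U, K) = 6*K
M = -170 (M = -113 - 57 = -170)
k(z, g) = 340 - 2*g - 2*z (k(z, g) = -2*((z + g) - 170) = -2*((g + z) - 170) = -2*(-170 + g + z) = 340 - 2*g - 2*z)
-236610/k(a(25, 9), X) - 320956/w(-490, -386) = -236610/(340 - 2*83 - 12*9) - 320956/(-21 - 386) = -236610/(340 - 166 - 2*54) - 320956/(-407) = -236610/(340 - 166 - 108) - 320956*(-1/407) = -236610/66 + 320956/407 = -236610*1/66 + 320956/407 = -3585 + 320956/407 = -1138139/407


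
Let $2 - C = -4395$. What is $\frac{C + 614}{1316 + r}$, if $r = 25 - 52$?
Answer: $\frac{5011}{1289} \approx 3.8875$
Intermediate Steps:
$C = 4397$ ($C = 2 - -4395 = 2 + 4395 = 4397$)
$r = -27$ ($r = 25 - 52 = -27$)
$\frac{C + 614}{1316 + r} = \frac{4397 + 614}{1316 - 27} = \frac{5011}{1289}$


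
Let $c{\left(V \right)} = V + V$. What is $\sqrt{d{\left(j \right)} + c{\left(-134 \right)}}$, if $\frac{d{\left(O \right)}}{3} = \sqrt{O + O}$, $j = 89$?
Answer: $\sqrt{-268 + 3 \sqrt{178}} \approx 15.099 i$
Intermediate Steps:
$d{\left(O \right)} = 3 \sqrt{2} \sqrt{O}$ ($d{\left(O \right)} = 3 \sqrt{O + O} = 3 \sqrt{2 O} = 3 \sqrt{2} \sqrt{O}$)
$c{\left(V \right)} = 2 V$
$\sqrt{d{\left(j \right)} + c{\left(-134 \right)}} = \sqrt{3 \sqrt{2} \sqrt{89} + 2 \left(-134\right)} = \sqrt{3 \sqrt{178} - 268} = \sqrt{-268 + 3 \sqrt{178}}$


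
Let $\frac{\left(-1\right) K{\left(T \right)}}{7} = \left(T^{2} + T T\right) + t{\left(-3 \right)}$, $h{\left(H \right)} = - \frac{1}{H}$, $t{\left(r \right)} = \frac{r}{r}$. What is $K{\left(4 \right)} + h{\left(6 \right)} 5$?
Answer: $- \frac{1391}{6} \approx -231.83$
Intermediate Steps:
$t{\left(r \right)} = 1$
$K{\left(T \right)} = -7 - 14 T^{2}$ ($K{\left(T \right)} = - 7 \left(\left(T^{2} + T T\right) + 1\right) = - 7 \left(\left(T^{2} + T^{2}\right) + 1\right) = - 7 \left(2 T^{2} + 1\right) = - 7 \left(1 + 2 T^{2}\right) = -7 - 14 T^{2}$)
$K{\left(4 \right)} + h{\left(6 \right)} 5 = \left(-7 - 14 \cdot 4^{2}\right) + - \frac{1}{6} \cdot 5 = \left(-7 - 224\right) + \left(-1\right) \frac{1}{6} \cdot 5 = \left(-7 - 224\right) - \frac{5}{6} = -231 - \frac{5}{6} = - \frac{1391}{6}$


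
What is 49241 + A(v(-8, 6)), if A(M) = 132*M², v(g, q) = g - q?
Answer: 75113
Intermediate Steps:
49241 + A(v(-8, 6)) = 49241 + 132*(-8 - 1*6)² = 49241 + 132*(-8 - 6)² = 49241 + 132*(-14)² = 49241 + 132*196 = 49241 + 25872 = 75113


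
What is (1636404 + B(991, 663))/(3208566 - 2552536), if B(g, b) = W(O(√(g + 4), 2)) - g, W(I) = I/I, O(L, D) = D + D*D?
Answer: 817707/328015 ≈ 2.4929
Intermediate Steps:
O(L, D) = D + D²
W(I) = 1
B(g, b) = 1 - g
(1636404 + B(991, 663))/(3208566 - 2552536) = (1636404 + (1 - 1*991))/(3208566 - 2552536) = (1636404 + (1 - 991))/656030 = (1636404 - 990)*(1/656030) = 1635414*(1/656030) = 817707/328015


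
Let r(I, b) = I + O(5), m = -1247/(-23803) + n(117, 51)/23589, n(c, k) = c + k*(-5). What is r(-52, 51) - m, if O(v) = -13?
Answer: -12174304508/187162989 ≈ -65.047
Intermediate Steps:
n(c, k) = c - 5*k
m = 8710223/187162989 (m = -1247/(-23803) + (117 - 5*51)/23589 = -1247*(-1/23803) + (117 - 255)*(1/23589) = 1247/23803 - 138*1/23589 = 1247/23803 - 46/7863 = 8710223/187162989 ≈ 0.046538)
r(I, b) = -13 + I (r(I, b) = I - 13 = -13 + I)
r(-52, 51) - m = (-13 - 52) - 1*8710223/187162989 = -65 - 8710223/187162989 = -12174304508/187162989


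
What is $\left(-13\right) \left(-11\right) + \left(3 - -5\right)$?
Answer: $151$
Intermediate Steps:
$\left(-13\right) \left(-11\right) + \left(3 - -5\right) = 143 + \left(3 + 5\right) = 143 + 8 = 151$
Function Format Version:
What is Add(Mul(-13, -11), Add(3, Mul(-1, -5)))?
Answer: 151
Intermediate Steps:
Add(Mul(-13, -11), Add(3, Mul(-1, -5))) = Add(143, Add(3, 5)) = Add(143, 8) = 151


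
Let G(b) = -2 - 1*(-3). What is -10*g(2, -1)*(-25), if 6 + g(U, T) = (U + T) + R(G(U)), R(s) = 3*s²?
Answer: -500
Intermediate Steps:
G(b) = 1 (G(b) = -2 + 3 = 1)
g(U, T) = -3 + T + U (g(U, T) = -6 + ((U + T) + 3*1²) = -6 + ((T + U) + 3*1) = -6 + ((T + U) + 3) = -6 + (3 + T + U) = -3 + T + U)
-10*g(2, -1)*(-25) = -10*(-3 - 1 + 2)*(-25) = -10*(-2)*(-25) = 20*(-25) = -500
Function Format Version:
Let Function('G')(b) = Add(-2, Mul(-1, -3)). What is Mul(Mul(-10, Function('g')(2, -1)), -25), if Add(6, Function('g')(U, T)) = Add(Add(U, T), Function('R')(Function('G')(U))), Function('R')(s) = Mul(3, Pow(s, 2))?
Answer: -500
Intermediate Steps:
Function('G')(b) = 1 (Function('G')(b) = Add(-2, 3) = 1)
Function('g')(U, T) = Add(-3, T, U) (Function('g')(U, T) = Add(-6, Add(Add(U, T), Mul(3, Pow(1, 2)))) = Add(-6, Add(Add(T, U), Mul(3, 1))) = Add(-6, Add(Add(T, U), 3)) = Add(-6, Add(3, T, U)) = Add(-3, T, U))
Mul(Mul(-10, Function('g')(2, -1)), -25) = Mul(Mul(-10, Add(-3, -1, 2)), -25) = Mul(Mul(-10, -2), -25) = Mul(20, -25) = -500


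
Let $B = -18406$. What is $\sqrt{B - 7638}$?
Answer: $2 i \sqrt{6511} \approx 161.38 i$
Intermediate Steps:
$\sqrt{B - 7638} = \sqrt{-18406 - 7638} = \sqrt{-26044} = 2 i \sqrt{6511}$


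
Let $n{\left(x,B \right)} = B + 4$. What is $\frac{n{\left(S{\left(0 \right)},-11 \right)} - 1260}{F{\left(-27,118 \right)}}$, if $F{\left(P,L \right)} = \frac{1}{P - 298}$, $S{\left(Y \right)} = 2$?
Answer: $411775$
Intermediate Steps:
$n{\left(x,B \right)} = 4 + B$
$F{\left(P,L \right)} = \frac{1}{-298 + P}$
$\frac{n{\left(S{\left(0 \right)},-11 \right)} - 1260}{F{\left(-27,118 \right)}} = \frac{\left(4 - 11\right) - 1260}{\frac{1}{-298 - 27}} = \frac{-7 - 1260}{\frac{1}{-325}} = - \frac{1267}{- \frac{1}{325}} = \left(-1267\right) \left(-325\right) = 411775$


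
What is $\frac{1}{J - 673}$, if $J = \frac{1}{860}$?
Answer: $- \frac{860}{578779} \approx -0.0014859$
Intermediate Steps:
$J = \frac{1}{860} \approx 0.0011628$
$\frac{1}{J - 673} = \frac{1}{\frac{1}{860} - 673} = \frac{1}{- \frac{578779}{860}} = - \frac{860}{578779}$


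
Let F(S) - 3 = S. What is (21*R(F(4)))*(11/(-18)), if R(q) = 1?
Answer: -77/6 ≈ -12.833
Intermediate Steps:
F(S) = 3 + S
(21*R(F(4)))*(11/(-18)) = (21*1)*(11/(-18)) = 21*(11*(-1/18)) = 21*(-11/18) = -77/6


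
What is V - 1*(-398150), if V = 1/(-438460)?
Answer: 174572848999/438460 ≈ 3.9815e+5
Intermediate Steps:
V = -1/438460 ≈ -2.2807e-6
V - 1*(-398150) = -1/438460 - 1*(-398150) = -1/438460 + 398150 = 174572848999/438460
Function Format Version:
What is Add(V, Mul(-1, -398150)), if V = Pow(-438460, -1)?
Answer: Rational(174572848999, 438460) ≈ 3.9815e+5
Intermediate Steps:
V = Rational(-1, 438460) ≈ -2.2807e-6
Add(V, Mul(-1, -398150)) = Add(Rational(-1, 438460), Mul(-1, -398150)) = Add(Rational(-1, 438460), 398150) = Rational(174572848999, 438460)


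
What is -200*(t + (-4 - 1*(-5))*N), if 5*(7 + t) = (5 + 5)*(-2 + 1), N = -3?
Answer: 2400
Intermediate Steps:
t = -9 (t = -7 + ((5 + 5)*(-2 + 1))/5 = -7 + (10*(-1))/5 = -7 + (⅕)*(-10) = -7 - 2 = -9)
-200*(t + (-4 - 1*(-5))*N) = -200*(-9 + (-4 - 1*(-5))*(-3)) = -200*(-9 + (-4 + 5)*(-3)) = -200*(-9 + 1*(-3)) = -200*(-9 - 3) = -200*(-12) = 2400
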